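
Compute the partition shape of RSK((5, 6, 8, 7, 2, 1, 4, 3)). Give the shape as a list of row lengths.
Row-insert each entry into an empty tableau.

After inserting 5: P = [[5]].
After inserting 6: P = [[5, 6]].
After inserting 8: P = [[5, 6, 8]].
After inserting 7: P = [[5, 6, 7], [8]].
After inserting 2: P = [[2, 6, 7], [5], [8]].
After inserting 1: P = [[1, 6, 7], [2], [5], [8]].
After inserting 4: P = [[1, 4, 7], [2, 6], [5], [8]].
After inserting 3: P = [[1, 3, 7], [2, 4], [5, 6], [8]].

The final insertion tableau P = [[1, 3, 7], [2, 4], [5, 6], [8]] has shape [3, 2, 2, 1].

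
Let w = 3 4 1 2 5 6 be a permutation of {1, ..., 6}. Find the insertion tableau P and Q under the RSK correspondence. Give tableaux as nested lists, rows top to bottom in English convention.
P = [[1, 2, 5, 6], [3, 4]], Q = [[1, 2, 5, 6], [3, 4]]

Insert each entry of the permutation into P by Schensted row insertion, recording in Q the position of each new cell.

Insert 3: appended to row 1. P = [[3]].
Insert 4: appended to row 1. P = [[3, 4]].
Insert 1: 1 bumps 3 from row 1; 3 starts row 2. P = [[1, 4], [3]].
Insert 2: 2 bumps 4 from row 1; 4 appends to row 2. P = [[1, 2], [3, 4]].
Insert 5: appended to row 1. P = [[1, 2, 5], [3, 4]].
Insert 6: appended to row 1. P = [[1, 2, 5, 6], [3, 4]].

So P = [[1, 2, 5, 6], [3, 4]], Q = [[1, 2, 5, 6], [3, 4]].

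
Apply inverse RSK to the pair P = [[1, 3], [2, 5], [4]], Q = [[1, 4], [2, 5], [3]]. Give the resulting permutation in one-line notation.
4 2 1 5 3

Reverse RSK: for i = n, n-1, ..., 1, locate i in Q, remove the corresponding corner cell from P, and reverse-bump its entry up through P; the value ejected from row 1 is w(i).

So w = 4 2 1 5 3.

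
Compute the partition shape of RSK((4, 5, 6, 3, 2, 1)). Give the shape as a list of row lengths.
[3, 1, 1, 1]

RSK row insertion gives P = [[1, 5, 6], [2], [3], [4]], which has shape [3, 1, 1, 1].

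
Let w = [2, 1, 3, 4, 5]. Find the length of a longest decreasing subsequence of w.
2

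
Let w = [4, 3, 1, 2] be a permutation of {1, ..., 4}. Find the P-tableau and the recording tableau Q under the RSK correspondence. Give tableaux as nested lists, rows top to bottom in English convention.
P = [[1, 2], [3], [4]], Q = [[1, 4], [2], [3]]

Insert each entry of the permutation into P by Schensted row insertion, recording in Q the position of each new cell.

Insert 4: appended to row 1. P = [[4]].
Insert 3: 3 bumps 4 from row 1; 4 starts row 2. P = [[3], [4]].
Insert 1: 1 bumps 3 from row 1; 3 bumps 4 from row 2; 4 starts row 3. P = [[1], [3], [4]].
Insert 2: appended to row 1. P = [[1, 2], [3], [4]].

So P = [[1, 2], [3], [4]], Q = [[1, 4], [2], [3]].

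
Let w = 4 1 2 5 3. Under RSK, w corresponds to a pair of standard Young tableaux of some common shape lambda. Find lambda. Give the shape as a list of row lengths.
[3, 2]

RSK row insertion gives P = [[1, 2, 3], [4, 5]], which has shape [3, 2].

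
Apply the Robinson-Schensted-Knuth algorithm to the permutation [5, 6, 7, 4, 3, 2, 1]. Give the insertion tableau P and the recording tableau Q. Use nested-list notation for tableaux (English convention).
P = [[1, 6, 7], [2], [3], [4], [5]], Q = [[1, 2, 3], [4], [5], [6], [7]]

Insert each entry of the permutation into P by Schensted row insertion, recording in Q the position of each new cell.

Insert 5: appended to row 1. P = [[5]].
Insert 6: appended to row 1. P = [[5, 6]].
Insert 7: appended to row 1. P = [[5, 6, 7]].
Insert 4: 4 bumps 5 from row 1; 5 starts row 2. P = [[4, 6, 7], [5]].
Insert 3: 3 bumps 4 from row 1; 4 bumps 5 from row 2; 5 starts row 3. P = [[3, 6, 7], [4], [5]].
Insert 2: 2 bumps 3 from row 1; 3 bumps 4 from row 2; 4 bumps 5 from row 3; 5 starts row 4. P = [[2, 6, 7], [3], [4], [5]].
Insert 1: 1 bumps 2 from row 1; 2 bumps 3 from row 2; 3 bumps 4 from row 3; 4 bumps 5 from row 4; 5 starts row 5. P = [[1, 6, 7], [2], [3], [4], [5]].

So P = [[1, 6, 7], [2], [3], [4], [5]], Q = [[1, 2, 3], [4], [5], [6], [7]].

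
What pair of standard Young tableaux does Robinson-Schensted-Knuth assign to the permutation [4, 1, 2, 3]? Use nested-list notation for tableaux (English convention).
Insert each entry of the permutation into P by Schensted row insertion, recording in Q the position of each new cell.

Insert 4: appended to row 1. P = [[4]], Q = [[1]].
Insert 1: 1 bumps 4 from row 1; 4 starts row 2. P = [[1], [4]], Q = [[1], [2]].
Insert 2: appended to row 1. P = [[1, 2], [4]], Q = [[1, 3], [2]].
Insert 3: appended to row 1. P = [[1, 2, 3], [4]], Q = [[1, 3, 4], [2]].

So P = [[1, 2, 3], [4]], Q = [[1, 3, 4], [2]].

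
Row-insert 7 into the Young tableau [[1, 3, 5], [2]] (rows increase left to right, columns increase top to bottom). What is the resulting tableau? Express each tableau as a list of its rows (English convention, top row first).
7 is larger than every entry of row 1, so it is appended to row 1. The new tableau is [[1, 3, 5, 7], [2]].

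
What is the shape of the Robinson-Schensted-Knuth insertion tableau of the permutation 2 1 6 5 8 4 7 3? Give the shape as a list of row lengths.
[3, 3, 1, 1]

Row-insert each entry into an empty tableau.

After inserting 2: P = [[2]].
After inserting 1: P = [[1], [2]].
After inserting 6: P = [[1, 6], [2]].
After inserting 5: P = [[1, 5], [2, 6]].
After inserting 8: P = [[1, 5, 8], [2, 6]].
After inserting 4: P = [[1, 4, 8], [2, 5], [6]].
After inserting 7: P = [[1, 4, 7], [2, 5, 8], [6]].
After inserting 3: P = [[1, 3, 7], [2, 4, 8], [5], [6]].

The final insertion tableau P = [[1, 3, 7], [2, 4, 8], [5], [6]] has shape [3, 3, 1, 1].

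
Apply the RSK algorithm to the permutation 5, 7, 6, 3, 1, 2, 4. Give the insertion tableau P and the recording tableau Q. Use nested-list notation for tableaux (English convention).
P = [[1, 2, 4], [3, 6], [5], [7]], Q = [[1, 2, 7], [3, 6], [4], [5]]

Insert each entry of the permutation into P by Schensted row insertion, recording in Q the position of each new cell.

After inserting 5: P = [[5]].
After inserting 7: P = [[5, 7]].
After inserting 6: P = [[5, 6], [7]].
After inserting 3: P = [[3, 6], [5], [7]].
After inserting 1: P = [[1, 6], [3], [5], [7]].
After inserting 2: P = [[1, 2], [3, 6], [5], [7]].
After inserting 4: P = [[1, 2, 4], [3, 6], [5], [7]].

So P = [[1, 2, 4], [3, 6], [5], [7]], Q = [[1, 2, 7], [3, 6], [4], [5]].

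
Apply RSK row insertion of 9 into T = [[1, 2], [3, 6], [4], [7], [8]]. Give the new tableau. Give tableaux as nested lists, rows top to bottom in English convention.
9 is larger than every entry of row 1, so it is appended to row 1. The new tableau is [[1, 2, 9], [3, 6], [4], [7], [8]].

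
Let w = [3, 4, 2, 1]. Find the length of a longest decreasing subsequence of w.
3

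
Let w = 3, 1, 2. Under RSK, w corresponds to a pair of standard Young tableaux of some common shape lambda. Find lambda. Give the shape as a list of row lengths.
[2, 1]

Row-insert each entry into an empty tableau.

After inserting 3: P = [[3]].
After inserting 1: P = [[1], [3]].
After inserting 2: P = [[1, 2], [3]].

The final insertion tableau P = [[1, 2], [3]] has shape [2, 1].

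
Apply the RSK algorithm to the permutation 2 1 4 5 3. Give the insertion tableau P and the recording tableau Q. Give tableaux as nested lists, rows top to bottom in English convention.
Insert each entry of the permutation into P by Schensted row insertion, recording in Q the position of each new cell.

Insert 2: appended to row 1. P = [[2]], Q = [[1]].
Insert 1: 1 bumps 2 from row 1; 2 starts row 2. P = [[1], [2]], Q = [[1], [2]].
Insert 4: appended to row 1. P = [[1, 4], [2]], Q = [[1, 3], [2]].
Insert 5: appended to row 1. P = [[1, 4, 5], [2]], Q = [[1, 3, 4], [2]].
Insert 3: 3 bumps 4 from row 1; 4 appends to row 2. P = [[1, 3, 5], [2, 4]], Q = [[1, 3, 4], [2, 5]].

So P = [[1, 3, 5], [2, 4]], Q = [[1, 3, 4], [2, 5]].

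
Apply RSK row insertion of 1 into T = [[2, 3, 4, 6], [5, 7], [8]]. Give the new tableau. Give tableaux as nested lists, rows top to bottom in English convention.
In row 1, 1 replaces 2 (the leftmost entry greater than 1); 2 is bumped to row 2. In row 2, 2 replaces 5 (the leftmost entry greater than 2); 5 is bumped to row 3. In row 3, 5 replaces 8 (the leftmost entry greater than 5); 8 is bumped to row 4. 8 starts a new row 4. The new tableau is [[1, 3, 4, 6], [2, 7], [5], [8]].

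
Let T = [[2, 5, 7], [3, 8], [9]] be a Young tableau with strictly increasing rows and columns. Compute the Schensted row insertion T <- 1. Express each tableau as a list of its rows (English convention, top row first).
In row 1, 1 replaces 2 (the leftmost entry greater than 1); 2 is bumped to row 2. In row 2, 2 replaces 3 (the leftmost entry greater than 2); 3 is bumped to row 3. In row 3, 3 replaces 9 (the leftmost entry greater than 3); 9 is bumped to row 4. 9 starts a new row 4. The new tableau is [[1, 5, 7], [2, 8], [3], [9]].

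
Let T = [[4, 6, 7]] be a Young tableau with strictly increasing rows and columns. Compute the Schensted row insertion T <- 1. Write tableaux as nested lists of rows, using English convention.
In row 1, 1 replaces 4 (the leftmost entry greater than 1); 4 is bumped to row 2. 4 starts a new row 2. The new tableau is [[1, 6, 7], [4]].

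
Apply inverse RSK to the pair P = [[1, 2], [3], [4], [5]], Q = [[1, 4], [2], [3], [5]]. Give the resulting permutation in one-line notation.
5 4 1 3 2

Reverse the RSK construction: for i from n down to 1, find the cell of Q containing i, remove the entry at that cell from P, and reverse-bump it up through P; the value ejected from row 1 is w(i).

Step i=5: Q has 5 at row 4, column 1; remove 5 from row 4 of P and reverse-bump: 5 enters row 3 and ejects 4; 4 enters row 2 and ejects 3; 3 enters row 1 and ejects 2. So w(5) = 2. P is now [[1, 3], [4], [5]].
Step i=4: Q has 4 at row 1, column 2; remove that cell from P, ejecting 3. So w(4) = 3. P is now [[1], [4], [5]].
Step i=3: Q has 3 at row 3, column 1; remove 5 from row 3 of P and reverse-bump: 5 enters row 2 and ejects 4; 4 enters row 1 and ejects 1. So w(3) = 1. P is now [[4], [5]].
Step i=2: Q has 2 at row 2, column 1; remove 5 from row 2 of P and reverse-bump: 5 enters row 1 and ejects 4. So w(2) = 4. P is now [[5]].
Step i=1: Q has 1 at row 1, column 1; remove that cell from P, ejecting 5. So w(1) = 5. P is now [].

So w = 5 4 1 3 2.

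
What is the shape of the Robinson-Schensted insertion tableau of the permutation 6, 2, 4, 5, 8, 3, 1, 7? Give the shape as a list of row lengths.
[4, 2, 1, 1]

Row-insert each entry into an empty tableau.

After inserting 6: P = [[6]].
After inserting 2: P = [[2], [6]].
After inserting 4: P = [[2, 4], [6]].
After inserting 5: P = [[2, 4, 5], [6]].
After inserting 8: P = [[2, 4, 5, 8], [6]].
After inserting 3: P = [[2, 3, 5, 8], [4], [6]].
After inserting 1: P = [[1, 3, 5, 8], [2], [4], [6]].
After inserting 7: P = [[1, 3, 5, 7], [2, 8], [4], [6]].

The final insertion tableau P = [[1, 3, 5, 7], [2, 8], [4], [6]] has shape [4, 2, 1, 1].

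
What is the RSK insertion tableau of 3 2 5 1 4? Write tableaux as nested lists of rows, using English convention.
P = [[1, 4], [2, 5], [3]]

Insert 3: appended to row 1. P = [[3]].
Insert 2: 2 bumps 3 from row 1; 3 starts row 2. P = [[2], [3]].
Insert 5: appended to row 1. P = [[2, 5], [3]].
Insert 1: 1 bumps 2 from row 1; 2 bumps 3 from row 2; 3 starts row 3. P = [[1, 5], [2], [3]].
Insert 4: 4 bumps 5 from row 1; 5 appends to row 2. P = [[1, 4], [2, 5], [3]].

So P = [[1, 4], [2, 5], [3]].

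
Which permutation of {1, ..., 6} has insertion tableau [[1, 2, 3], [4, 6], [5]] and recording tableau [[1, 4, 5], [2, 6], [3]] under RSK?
Reverse the RSK construction: for i from n down to 1, find the cell of Q containing i, remove the entry at that cell from P, and reverse-bump it up through P; the value ejected from row 1 is w(i).

Step i=6: Q has 6 at row 2, column 2; remove 6 from row 2 of P and reverse-bump: 6 enters row 1 and ejects 3. So w(6) = 3. P is now [[1, 2, 6], [4], [5]].
Step i=5: Q has 5 at row 1, column 3; remove that cell from P, ejecting 6. So w(5) = 6. P is now [[1, 2], [4], [5]].
Step i=4: Q has 4 at row 1, column 2; remove that cell from P, ejecting 2. So w(4) = 2. P is now [[1], [4], [5]].
Step i=3: Q has 3 at row 3, column 1; remove 5 from row 3 of P and reverse-bump: 5 enters row 2 and ejects 4; 4 enters row 1 and ejects 1. So w(3) = 1. P is now [[4], [5]].
Step i=2: Q has 2 at row 2, column 1; remove 5 from row 2 of P and reverse-bump: 5 enters row 1 and ejects 4. So w(2) = 4. P is now [[5]].
Step i=1: Q has 1 at row 1, column 1; remove that cell from P, ejecting 5. So w(1) = 5. P is now [].

So w = 5 4 1 2 6 3.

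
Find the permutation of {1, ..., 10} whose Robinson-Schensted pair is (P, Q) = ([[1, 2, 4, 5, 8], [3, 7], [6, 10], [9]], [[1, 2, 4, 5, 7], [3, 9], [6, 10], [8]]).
Reverse the RSK construction: for i from n down to 1, find the cell of Q containing i, remove the entry at that cell from P, and reverse-bump it up through P; the value ejected from row 1 is w(i).

Step i=10: Q has 10 at row 3, column 2; remove 10 from row 3 of P and reverse-bump: 10 enters row 2 and ejects 7; 7 enters row 1 and ejects 5. So w(10) = 5. P is now [[1, 2, 4, 7, 8], [3, 10], [6], [9]].
Step i=9: Q has 9 at row 2, column 2; remove 10 from row 2 of P and reverse-bump: 10 enters row 1 and ejects 8. So w(9) = 8. P is now [[1, 2, 4, 7, 10], [3], [6], [9]].
Step i=8: Q has 8 at row 4, column 1; remove 9 from row 4 of P and reverse-bump: 9 enters row 3 and ejects 6; 6 enters row 2 and ejects 3; 3 enters row 1 and ejects 2. So w(8) = 2. P is now [[1, 3, 4, 7, 10], [6], [9]].
Step i=7: Q has 7 at row 1, column 5; remove that cell from P, ejecting 10. So w(7) = 10. P is now [[1, 3, 4, 7], [6], [9]].
Step i=6: Q has 6 at row 3, column 1; remove 9 from row 3 of P and reverse-bump: 9 enters row 2 and ejects 6; 6 enters row 1 and ejects 4. So w(6) = 4. P is now [[1, 3, 6, 7], [9]].
Step i=5: Q has 5 at row 1, column 4; remove that cell from P, ejecting 7. So w(5) = 7. P is now [[1, 3, 6], [9]].
Step i=4: Q has 4 at row 1, column 3; remove that cell from P, ejecting 6. So w(4) = 6. P is now [[1, 3], [9]].
Step i=3: Q has 3 at row 2, column 1; remove 9 from row 2 of P and reverse-bump: 9 enters row 1 and ejects 3. So w(3) = 3. P is now [[1, 9]].
Step i=2: Q has 2 at row 1, column 2; remove that cell from P, ejecting 9. So w(2) = 9. P is now [[1]].
Step i=1: Q has 1 at row 1, column 1; remove that cell from P, ejecting 1. So w(1) = 1. P is now [].

So w = 1 9 3 6 7 4 10 2 8 5.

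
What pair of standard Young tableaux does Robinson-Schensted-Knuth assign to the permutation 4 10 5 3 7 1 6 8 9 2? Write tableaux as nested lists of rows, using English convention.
P = [[1, 2, 6, 8, 9], [3, 5], [4, 7], [10]], Q = [[1, 2, 5, 8, 9], [3, 7], [4, 10], [6]]

Insert each entry of the permutation into P by Schensted row insertion, recording in Q the position of each new cell.

After inserting 4: P = [[4]].
After inserting 10: P = [[4, 10]].
After inserting 5: P = [[4, 5], [10]].
After inserting 3: P = [[3, 5], [4], [10]].
After inserting 7: P = [[3, 5, 7], [4], [10]].
After inserting 1: P = [[1, 5, 7], [3], [4], [10]].
After inserting 6: P = [[1, 5, 6], [3, 7], [4], [10]].
After inserting 8: P = [[1, 5, 6, 8], [3, 7], [4], [10]].
After inserting 9: P = [[1, 5, 6, 8, 9], [3, 7], [4], [10]].
After inserting 2: P = [[1, 2, 6, 8, 9], [3, 5], [4, 7], [10]].

So P = [[1, 2, 6, 8, 9], [3, 5], [4, 7], [10]], Q = [[1, 2, 5, 8, 9], [3, 7], [4, 10], [6]].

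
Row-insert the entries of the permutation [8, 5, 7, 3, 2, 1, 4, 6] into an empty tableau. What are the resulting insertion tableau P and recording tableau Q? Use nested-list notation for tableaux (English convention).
Insert each entry of the permutation into P by Schensted row insertion, recording in Q the position of each new cell.

Insert 8: appended to row 1. P = [[8]], Q = [[1]].
Insert 5: 5 bumps 8 from row 1; 8 starts row 2. P = [[5], [8]], Q = [[1], [2]].
Insert 7: appended to row 1. P = [[5, 7], [8]], Q = [[1, 3], [2]].
Insert 3: 3 bumps 5 from row 1; 5 bumps 8 from row 2; 8 starts row 3. P = [[3, 7], [5], [8]], Q = [[1, 3], [2], [4]].
Insert 2: 2 bumps 3 from row 1; 3 bumps 5 from row 2; 5 bumps 8 from row 3; 8 starts row 4. P = [[2, 7], [3], [5], [8]], Q = [[1, 3], [2], [4], [5]].
Insert 1: 1 bumps 2 from row 1; 2 bumps 3 from row 2; 3 bumps 5 from row 3; 5 bumps 8 from row 4; 8 starts row 5. P = [[1, 7], [2], [3], [5], [8]], Q = [[1, 3], [2], [4], [5], [6]].
Insert 4: 4 bumps 7 from row 1; 7 appends to row 2. P = [[1, 4], [2, 7], [3], [5], [8]], Q = [[1, 3], [2, 7], [4], [5], [6]].
Insert 6: appended to row 1. P = [[1, 4, 6], [2, 7], [3], [5], [8]], Q = [[1, 3, 8], [2, 7], [4], [5], [6]].

So P = [[1, 4, 6], [2, 7], [3], [5], [8]], Q = [[1, 3, 8], [2, 7], [4], [5], [6]].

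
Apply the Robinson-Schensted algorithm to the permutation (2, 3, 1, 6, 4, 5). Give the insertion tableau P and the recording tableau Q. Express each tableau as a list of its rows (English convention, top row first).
Insert each entry of the permutation into P by Schensted row insertion, recording in Q the position of each new cell.

Insert 2: appended to row 1. P = [[2]].
Insert 3: appended to row 1. P = [[2, 3]].
Insert 1: 1 bumps 2 from row 1; 2 starts row 2. P = [[1, 3], [2]].
Insert 6: appended to row 1. P = [[1, 3, 6], [2]].
Insert 4: 4 bumps 6 from row 1; 6 appends to row 2. P = [[1, 3, 4], [2, 6]].
Insert 5: appended to row 1. P = [[1, 3, 4, 5], [2, 6]].

So P = [[1, 3, 4, 5], [2, 6]], Q = [[1, 2, 4, 6], [3, 5]].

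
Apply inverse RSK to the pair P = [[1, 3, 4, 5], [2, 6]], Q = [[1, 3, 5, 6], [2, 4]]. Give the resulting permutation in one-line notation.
2 1 6 3 4 5

Reverse the RSK construction: for i from n down to 1, find the cell of Q containing i, remove the entry at that cell from P, and reverse-bump it up through P; the value ejected from row 1 is w(i).

Step i=6: Q has 6 at row 1, column 4; remove that cell from P, ejecting 5. So w(6) = 5. P is now [[1, 3, 4], [2, 6]].
Step i=5: Q has 5 at row 1, column 3; remove that cell from P, ejecting 4. So w(5) = 4. P is now [[1, 3], [2, 6]].
Step i=4: Q has 4 at row 2, column 2; remove 6 from row 2 of P and reverse-bump: 6 enters row 1 and ejects 3. So w(4) = 3. P is now [[1, 6], [2]].
Step i=3: Q has 3 at row 1, column 2; remove that cell from P, ejecting 6. So w(3) = 6. P is now [[1], [2]].
Step i=2: Q has 2 at row 2, column 1; remove 2 from row 2 of P and reverse-bump: 2 enters row 1 and ejects 1. So w(2) = 1. P is now [[2]].
Step i=1: Q has 1 at row 1, column 1; remove that cell from P, ejecting 2. So w(1) = 2. P is now [].

So w = 2 1 6 3 4 5.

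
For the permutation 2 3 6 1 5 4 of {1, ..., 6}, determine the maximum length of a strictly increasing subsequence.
3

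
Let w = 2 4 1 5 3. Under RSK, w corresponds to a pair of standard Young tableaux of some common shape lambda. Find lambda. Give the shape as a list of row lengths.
[3, 2]

Row-insert each entry into an empty tableau.

After inserting 2: P = [[2]].
After inserting 4: P = [[2, 4]].
After inserting 1: P = [[1, 4], [2]].
After inserting 5: P = [[1, 4, 5], [2]].
After inserting 3: P = [[1, 3, 5], [2, 4]].

The final insertion tableau P = [[1, 3, 5], [2, 4]] has shape [3, 2].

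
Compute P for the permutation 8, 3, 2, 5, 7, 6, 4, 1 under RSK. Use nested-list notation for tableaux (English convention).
P = [[1, 4, 6], [2, 5], [3], [7], [8]]

Insert 8: appended to row 1. P = [[8]].
Insert 3: 3 bumps 8 from row 1; 8 starts row 2. P = [[3], [8]].
Insert 2: 2 bumps 3 from row 1; 3 bumps 8 from row 2; 8 starts row 3. P = [[2], [3], [8]].
Insert 5: appended to row 1. P = [[2, 5], [3], [8]].
Insert 7: appended to row 1. P = [[2, 5, 7], [3], [8]].
Insert 6: 6 bumps 7 from row 1; 7 appends to row 2. P = [[2, 5, 6], [3, 7], [8]].
Insert 4: 4 bumps 5 from row 1; 5 bumps 7 from row 2; 7 bumps 8 from row 3; 8 starts row 4. P = [[2, 4, 6], [3, 5], [7], [8]].
Insert 1: 1 bumps 2 from row 1; 2 bumps 3 from row 2; 3 bumps 7 from row 3; 7 bumps 8 from row 4; 8 starts row 5. P = [[1, 4, 6], [2, 5], [3], [7], [8]].

So P = [[1, 4, 6], [2, 5], [3], [7], [8]].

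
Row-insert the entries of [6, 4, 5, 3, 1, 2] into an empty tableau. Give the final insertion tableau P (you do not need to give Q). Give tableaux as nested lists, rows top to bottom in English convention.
P = [[1, 2], [3, 5], [4], [6]]

Insert 6: appended to row 1. P = [[6]].
Insert 4: 4 bumps 6 from row 1; 6 starts row 2. P = [[4], [6]].
Insert 5: appended to row 1. P = [[4, 5], [6]].
Insert 3: 3 bumps 4 from row 1; 4 bumps 6 from row 2; 6 starts row 3. P = [[3, 5], [4], [6]].
Insert 1: 1 bumps 3 from row 1; 3 bumps 4 from row 2; 4 bumps 6 from row 3; 6 starts row 4. P = [[1, 5], [3], [4], [6]].
Insert 2: 2 bumps 5 from row 1; 5 appends to row 2. P = [[1, 2], [3, 5], [4], [6]].

So P = [[1, 2], [3, 5], [4], [6]].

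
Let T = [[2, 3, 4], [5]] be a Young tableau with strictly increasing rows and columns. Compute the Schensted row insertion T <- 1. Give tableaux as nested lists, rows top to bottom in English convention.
In row 1, 1 replaces 2 (the leftmost entry greater than 1); 2 is bumped to row 2. In row 2, 2 replaces 5 (the leftmost entry greater than 2); 5 is bumped to row 3. 5 starts a new row 3. The new tableau is [[1, 3, 4], [2], [5]].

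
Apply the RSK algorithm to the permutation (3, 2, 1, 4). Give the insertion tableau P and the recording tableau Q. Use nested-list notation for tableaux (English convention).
Insert each entry of the permutation into P by Schensted row insertion, recording in Q the position of each new cell.

Insert 3: appended to row 1. P = [[3]].
Insert 2: 2 bumps 3 from row 1; 3 starts row 2. P = [[2], [3]].
Insert 1: 1 bumps 2 from row 1; 2 bumps 3 from row 2; 3 starts row 3. P = [[1], [2], [3]].
Insert 4: appended to row 1. P = [[1, 4], [2], [3]].

So P = [[1, 4], [2], [3]], Q = [[1, 4], [2], [3]].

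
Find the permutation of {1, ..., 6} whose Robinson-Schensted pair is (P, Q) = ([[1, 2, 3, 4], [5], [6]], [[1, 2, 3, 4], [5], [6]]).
Reverse the RSK construction: for i from n down to 1, find the cell of Q containing i, remove the entry at that cell from P, and reverse-bump it up through P; the value ejected from row 1 is w(i).

Step i=6: Q has 6 at row 3, column 1; remove 6 from row 3 of P and reverse-bump: 6 enters row 2 and ejects 5; 5 enters row 1 and ejects 4. So w(6) = 4. P is now [[1, 2, 3, 5], [6]].
Step i=5: Q has 5 at row 2, column 1; remove 6 from row 2 of P and reverse-bump: 6 enters row 1 and ejects 5. So w(5) = 5. P is now [[1, 2, 3, 6]].
Step i=4: Q has 4 at row 1, column 4; remove that cell from P, ejecting 6. So w(4) = 6. P is now [[1, 2, 3]].
Step i=3: Q has 3 at row 1, column 3; remove that cell from P, ejecting 3. So w(3) = 3. P is now [[1, 2]].
Step i=2: Q has 2 at row 1, column 2; remove that cell from P, ejecting 2. So w(2) = 2. P is now [[1]].
Step i=1: Q has 1 at row 1, column 1; remove that cell from P, ejecting 1. So w(1) = 1. P is now [].

So w = 1 2 3 6 5 4.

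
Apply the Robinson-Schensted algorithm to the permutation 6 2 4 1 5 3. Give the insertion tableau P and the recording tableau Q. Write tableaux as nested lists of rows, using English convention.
Insert each entry of the permutation into P by Schensted row insertion, recording in Q the position of each new cell.

Insert 6: appended to row 1. P = [[6]].
Insert 2: 2 bumps 6 from row 1; 6 starts row 2. P = [[2], [6]].
Insert 4: appended to row 1. P = [[2, 4], [6]].
Insert 1: 1 bumps 2 from row 1; 2 bumps 6 from row 2; 6 starts row 3. P = [[1, 4], [2], [6]].
Insert 5: appended to row 1. P = [[1, 4, 5], [2], [6]].
Insert 3: 3 bumps 4 from row 1; 4 appends to row 2. P = [[1, 3, 5], [2, 4], [6]].

So P = [[1, 3, 5], [2, 4], [6]], Q = [[1, 3, 5], [2, 6], [4]].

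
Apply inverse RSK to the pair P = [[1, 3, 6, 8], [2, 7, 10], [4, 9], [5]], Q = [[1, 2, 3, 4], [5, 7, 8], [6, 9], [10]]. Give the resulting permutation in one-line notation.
2 5 9 10 4 3 7 8 6 1

Reverse RSK: for i = n, n-1, ..., 1, locate i in Q, remove the corresponding corner cell from P, and reverse-bump its entry up through P; the value ejected from row 1 is w(i).

So w = 2 5 9 10 4 3 7 8 6 1.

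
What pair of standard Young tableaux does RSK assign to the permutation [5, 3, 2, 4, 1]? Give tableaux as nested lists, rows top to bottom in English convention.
P = [[1, 4], [2], [3], [5]], Q = [[1, 4], [2], [3], [5]]

Insert each entry of the permutation into P by Schensted row insertion, recording in Q the position of each new cell.

Insert 5: appended to row 1. P = [[5]].
Insert 3: 3 bumps 5 from row 1; 5 starts row 2. P = [[3], [5]].
Insert 2: 2 bumps 3 from row 1; 3 bumps 5 from row 2; 5 starts row 3. P = [[2], [3], [5]].
Insert 4: appended to row 1. P = [[2, 4], [3], [5]].
Insert 1: 1 bumps 2 from row 1; 2 bumps 3 from row 2; 3 bumps 5 from row 3; 5 starts row 4. P = [[1, 4], [2], [3], [5]].

So P = [[1, 4], [2], [3], [5]], Q = [[1, 4], [2], [3], [5]].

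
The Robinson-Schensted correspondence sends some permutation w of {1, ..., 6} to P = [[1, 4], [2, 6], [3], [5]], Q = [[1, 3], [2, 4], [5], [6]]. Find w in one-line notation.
5 3 6 4 2 1

Reverse the RSK construction: for i from n down to 1, find the cell of Q containing i, remove the entry at that cell from P, and reverse-bump it up through P; the value ejected from row 1 is w(i).

Step i=6: Q has 6 at row 4, column 1; remove 5 from row 4 of P and reverse-bump: 5 enters row 3 and ejects 3; 3 enters row 2 and ejects 2; 2 enters row 1 and ejects 1. So w(6) = 1. P is now [[2, 4], [3, 6], [5]].
Step i=5: Q has 5 at row 3, column 1; remove 5 from row 3 of P and reverse-bump: 5 enters row 2 and ejects 3; 3 enters row 1 and ejects 2. So w(5) = 2. P is now [[3, 4], [5, 6]].
Step i=4: Q has 4 at row 2, column 2; remove 6 from row 2 of P and reverse-bump: 6 enters row 1 and ejects 4. So w(4) = 4. P is now [[3, 6], [5]].
Step i=3: Q has 3 at row 1, column 2; remove that cell from P, ejecting 6. So w(3) = 6. P is now [[3], [5]].
Step i=2: Q has 2 at row 2, column 1; remove 5 from row 2 of P and reverse-bump: 5 enters row 1 and ejects 3. So w(2) = 3. P is now [[5]].
Step i=1: Q has 1 at row 1, column 1; remove that cell from P, ejecting 5. So w(1) = 5. P is now [].

So w = 5 3 6 4 2 1.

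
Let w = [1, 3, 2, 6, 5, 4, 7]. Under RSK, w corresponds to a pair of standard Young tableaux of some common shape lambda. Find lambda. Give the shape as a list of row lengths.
[4, 2, 1]

Row-insert each entry into an empty tableau.

After inserting 1: P = [[1]].
After inserting 3: P = [[1, 3]].
After inserting 2: P = [[1, 2], [3]].
After inserting 6: P = [[1, 2, 6], [3]].
After inserting 5: P = [[1, 2, 5], [3, 6]].
After inserting 4: P = [[1, 2, 4], [3, 5], [6]].
After inserting 7: P = [[1, 2, 4, 7], [3, 5], [6]].

The final insertion tableau P = [[1, 2, 4, 7], [3, 5], [6]] has shape [4, 2, 1].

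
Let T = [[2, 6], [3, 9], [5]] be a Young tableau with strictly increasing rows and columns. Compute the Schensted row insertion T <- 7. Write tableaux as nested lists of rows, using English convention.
7 is larger than every entry of row 1, so it is appended to row 1. The new tableau is [[2, 6, 7], [3, 9], [5]].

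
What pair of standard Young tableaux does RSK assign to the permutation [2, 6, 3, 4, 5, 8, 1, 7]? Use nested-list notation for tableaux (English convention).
Insert each entry of the permutation into P by Schensted row insertion, recording in Q the position of each new cell.

Insert 2: appended to row 1. P = [[2]].
Insert 6: appended to row 1. P = [[2, 6]].
Insert 3: 3 bumps 6 from row 1; 6 starts row 2. P = [[2, 3], [6]].
Insert 4: appended to row 1. P = [[2, 3, 4], [6]].
Insert 5: appended to row 1. P = [[2, 3, 4, 5], [6]].
Insert 8: appended to row 1. P = [[2, 3, 4, 5, 8], [6]].
Insert 1: 1 bumps 2 from row 1; 2 bumps 6 from row 2; 6 starts row 3. P = [[1, 3, 4, 5, 8], [2], [6]].
Insert 7: 7 bumps 8 from row 1; 8 appends to row 2. P = [[1, 3, 4, 5, 7], [2, 8], [6]].

So P = [[1, 3, 4, 5, 7], [2, 8], [6]], Q = [[1, 2, 4, 5, 6], [3, 8], [7]].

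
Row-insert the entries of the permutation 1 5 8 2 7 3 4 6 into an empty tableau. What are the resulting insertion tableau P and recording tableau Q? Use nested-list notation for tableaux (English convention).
P = [[1, 2, 3, 4, 6], [5, 7], [8]], Q = [[1, 2, 3, 7, 8], [4, 5], [6]]

Insert each entry of the permutation into P by Schensted row insertion, recording in Q the position of each new cell.

After inserting 1: P = [[1]].
After inserting 5: P = [[1, 5]].
After inserting 8: P = [[1, 5, 8]].
After inserting 2: P = [[1, 2, 8], [5]].
After inserting 7: P = [[1, 2, 7], [5, 8]].
After inserting 3: P = [[1, 2, 3], [5, 7], [8]].
After inserting 4: P = [[1, 2, 3, 4], [5, 7], [8]].
After inserting 6: P = [[1, 2, 3, 4, 6], [5, 7], [8]].

So P = [[1, 2, 3, 4, 6], [5, 7], [8]], Q = [[1, 2, 3, 7, 8], [4, 5], [6]].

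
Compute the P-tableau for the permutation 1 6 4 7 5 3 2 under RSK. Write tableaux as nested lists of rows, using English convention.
Insert 1: appended to row 1. P = [[1]].
Insert 6: appended to row 1. P = [[1, 6]].
Insert 4: 4 bumps 6 from row 1; 6 starts row 2. P = [[1, 4], [6]].
Insert 7: appended to row 1. P = [[1, 4, 7], [6]].
Insert 5: 5 bumps 7 from row 1; 7 appends to row 2. P = [[1, 4, 5], [6, 7]].
Insert 3: 3 bumps 4 from row 1; 4 bumps 6 from row 2; 6 starts row 3. P = [[1, 3, 5], [4, 7], [6]].
Insert 2: 2 bumps 3 from row 1; 3 bumps 4 from row 2; 4 bumps 6 from row 3; 6 starts row 4. P = [[1, 2, 5], [3, 7], [4], [6]].

So P = [[1, 2, 5], [3, 7], [4], [6]].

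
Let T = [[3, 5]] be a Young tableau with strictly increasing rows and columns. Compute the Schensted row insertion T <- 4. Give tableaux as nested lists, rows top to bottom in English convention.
[[3, 4], [5]]

In row 1, 4 replaces 5 (the leftmost entry greater than 4); 5 is bumped to row 2. 5 starts a new row 2. The new tableau is [[3, 4], [5]].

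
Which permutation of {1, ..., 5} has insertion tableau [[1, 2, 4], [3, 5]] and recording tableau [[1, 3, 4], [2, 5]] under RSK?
Reverse the RSK construction: for i from n down to 1, find the cell of Q containing i, remove the entry at that cell from P, and reverse-bump it up through P; the value ejected from row 1 is w(i).

Step i=5: Q has 5 at row 2, column 2; remove 5 from row 2 of P and reverse-bump: 5 enters row 1 and ejects 4. So w(5) = 4. P is now [[1, 2, 5], [3]].
Step i=4: Q has 4 at row 1, column 3; remove that cell from P, ejecting 5. So w(4) = 5. P is now [[1, 2], [3]].
Step i=3: Q has 3 at row 1, column 2; remove that cell from P, ejecting 2. So w(3) = 2. P is now [[1], [3]].
Step i=2: Q has 2 at row 2, column 1; remove 3 from row 2 of P and reverse-bump: 3 enters row 1 and ejects 1. So w(2) = 1. P is now [[3]].
Step i=1: Q has 1 at row 1, column 1; remove that cell from P, ejecting 3. So w(1) = 3. P is now [].

So w = 3 1 2 5 4.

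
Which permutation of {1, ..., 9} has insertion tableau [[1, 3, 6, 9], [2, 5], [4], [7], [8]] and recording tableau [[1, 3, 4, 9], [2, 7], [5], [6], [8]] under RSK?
Reverse RSK: for i = n, n-1, ..., 1, locate i in Q, remove the corresponding corner cell from P, and reverse-bump its entry up through P; the value ejected from row 1 is w(i).

So w = 8 4 5 7 6 2 3 1 9.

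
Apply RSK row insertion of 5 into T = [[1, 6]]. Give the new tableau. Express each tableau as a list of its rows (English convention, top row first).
In row 1, 5 replaces 6 (the leftmost entry greater than 5); 6 is bumped to row 2. 6 starts a new row 2. The new tableau is [[1, 5], [6]].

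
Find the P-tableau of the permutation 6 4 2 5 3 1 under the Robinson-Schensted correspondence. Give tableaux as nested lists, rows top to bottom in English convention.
P = [[1, 3], [2, 5], [4], [6]]

Insert 6: appended to row 1. P = [[6]].
Insert 4: 4 bumps 6 from row 1; 6 starts row 2. P = [[4], [6]].
Insert 2: 2 bumps 4 from row 1; 4 bumps 6 from row 2; 6 starts row 3. P = [[2], [4], [6]].
Insert 5: appended to row 1. P = [[2, 5], [4], [6]].
Insert 3: 3 bumps 5 from row 1; 5 appends to row 2. P = [[2, 3], [4, 5], [6]].
Insert 1: 1 bumps 2 from row 1; 2 bumps 4 from row 2; 4 bumps 6 from row 3; 6 starts row 4. P = [[1, 3], [2, 5], [4], [6]].

So P = [[1, 3], [2, 5], [4], [6]].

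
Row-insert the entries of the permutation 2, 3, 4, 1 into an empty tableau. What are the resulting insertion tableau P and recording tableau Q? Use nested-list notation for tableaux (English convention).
P = [[1, 3, 4], [2]], Q = [[1, 2, 3], [4]]

Insert each entry of the permutation into P by Schensted row insertion, recording in Q the position of each new cell.

Insert 2: appended to row 1. P = [[2]].
Insert 3: appended to row 1. P = [[2, 3]].
Insert 4: appended to row 1. P = [[2, 3, 4]].
Insert 1: 1 bumps 2 from row 1; 2 starts row 2. P = [[1, 3, 4], [2]].

So P = [[1, 3, 4], [2]], Q = [[1, 2, 3], [4]].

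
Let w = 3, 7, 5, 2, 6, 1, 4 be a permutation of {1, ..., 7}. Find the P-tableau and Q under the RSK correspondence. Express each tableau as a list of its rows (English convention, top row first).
P = [[1, 4, 6], [2, 5], [3], [7]], Q = [[1, 2, 5], [3, 7], [4], [6]]

Insert each entry of the permutation into P by Schensted row insertion, recording in Q the position of each new cell.

After inserting 3: P = [[3]].
After inserting 7: P = [[3, 7]].
After inserting 5: P = [[3, 5], [7]].
After inserting 2: P = [[2, 5], [3], [7]].
After inserting 6: P = [[2, 5, 6], [3], [7]].
After inserting 1: P = [[1, 5, 6], [2], [3], [7]].
After inserting 4: P = [[1, 4, 6], [2, 5], [3], [7]].

So P = [[1, 4, 6], [2, 5], [3], [7]], Q = [[1, 2, 5], [3, 7], [4], [6]].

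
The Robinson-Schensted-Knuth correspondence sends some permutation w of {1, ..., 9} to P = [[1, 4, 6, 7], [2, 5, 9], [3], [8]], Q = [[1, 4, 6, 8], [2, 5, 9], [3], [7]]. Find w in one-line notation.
8 3 2 5 4 6 1 9 7

Reverse the RSK construction: for i from n down to 1, find the cell of Q containing i, remove the entry at that cell from P, and reverse-bump it up through P; the value ejected from row 1 is w(i).

Step i=9: Q has 9 at row 2, column 3; remove 9 from row 2 of P and reverse-bump: 9 enters row 1 and ejects 7. So w(9) = 7. P is now [[1, 4, 6, 9], [2, 5], [3], [8]].
Step i=8: Q has 8 at row 1, column 4; remove that cell from P, ejecting 9. So w(8) = 9. P is now [[1, 4, 6], [2, 5], [3], [8]].
Step i=7: Q has 7 at row 4, column 1; remove 8 from row 4 of P and reverse-bump: 8 enters row 3 and ejects 3; 3 enters row 2 and ejects 2; 2 enters row 1 and ejects 1. So w(7) = 1. P is now [[2, 4, 6], [3, 5], [8]].
Step i=6: Q has 6 at row 1, column 3; remove that cell from P, ejecting 6. So w(6) = 6. P is now [[2, 4], [3, 5], [8]].
Step i=5: Q has 5 at row 2, column 2; remove 5 from row 2 of P and reverse-bump: 5 enters row 1 and ejects 4. So w(5) = 4. P is now [[2, 5], [3], [8]].
Step i=4: Q has 4 at row 1, column 2; remove that cell from P, ejecting 5. So w(4) = 5. P is now [[2], [3], [8]].
Step i=3: Q has 3 at row 3, column 1; remove 8 from row 3 of P and reverse-bump: 8 enters row 2 and ejects 3; 3 enters row 1 and ejects 2. So w(3) = 2. P is now [[3], [8]].
Step i=2: Q has 2 at row 2, column 1; remove 8 from row 2 of P and reverse-bump: 8 enters row 1 and ejects 3. So w(2) = 3. P is now [[8]].
Step i=1: Q has 1 at row 1, column 1; remove that cell from P, ejecting 8. So w(1) = 8. P is now [].

So w = 8 3 2 5 4 6 1 9 7.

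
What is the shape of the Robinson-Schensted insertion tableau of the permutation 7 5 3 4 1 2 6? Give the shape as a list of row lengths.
[3, 2, 1, 1]

Row-insert each entry into an empty tableau.

After inserting 7: P = [[7]].
After inserting 5: P = [[5], [7]].
After inserting 3: P = [[3], [5], [7]].
After inserting 4: P = [[3, 4], [5], [7]].
After inserting 1: P = [[1, 4], [3], [5], [7]].
After inserting 2: P = [[1, 2], [3, 4], [5], [7]].
After inserting 6: P = [[1, 2, 6], [3, 4], [5], [7]].

The final insertion tableau P = [[1, 2, 6], [3, 4], [5], [7]] has shape [3, 2, 1, 1].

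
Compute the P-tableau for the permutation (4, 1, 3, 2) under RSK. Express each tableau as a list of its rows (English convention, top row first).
P = [[1, 2], [3], [4]]

Insert 4: appended to row 1. P = [[4]].
Insert 1: 1 bumps 4 from row 1; 4 starts row 2. P = [[1], [4]].
Insert 3: appended to row 1. P = [[1, 3], [4]].
Insert 2: 2 bumps 3 from row 1; 3 bumps 4 from row 2; 4 starts row 3. P = [[1, 2], [3], [4]].

So P = [[1, 2], [3], [4]].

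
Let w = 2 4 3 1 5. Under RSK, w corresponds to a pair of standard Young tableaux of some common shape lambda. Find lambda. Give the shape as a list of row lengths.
[3, 1, 1]

Row-insert each entry into an empty tableau.

After inserting 2: P = [[2]].
After inserting 4: P = [[2, 4]].
After inserting 3: P = [[2, 3], [4]].
After inserting 1: P = [[1, 3], [2], [4]].
After inserting 5: P = [[1, 3, 5], [2], [4]].

The final insertion tableau P = [[1, 3, 5], [2], [4]] has shape [3, 1, 1].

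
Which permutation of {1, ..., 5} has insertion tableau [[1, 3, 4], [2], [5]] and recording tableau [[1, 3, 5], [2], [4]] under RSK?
5 2 3 1 4

Reverse the RSK construction: for i from n down to 1, find the cell of Q containing i, remove the entry at that cell from P, and reverse-bump it up through P; the value ejected from row 1 is w(i).

Step i=5: Q has 5 at row 1, column 3; remove that cell from P, ejecting 4. So w(5) = 4. P is now [[1, 3], [2], [5]].
Step i=4: Q has 4 at row 3, column 1; remove 5 from row 3 of P and reverse-bump: 5 enters row 2 and ejects 2; 2 enters row 1 and ejects 1. So w(4) = 1. P is now [[2, 3], [5]].
Step i=3: Q has 3 at row 1, column 2; remove that cell from P, ejecting 3. So w(3) = 3. P is now [[2], [5]].
Step i=2: Q has 2 at row 2, column 1; remove 5 from row 2 of P and reverse-bump: 5 enters row 1 and ejects 2. So w(2) = 2. P is now [[5]].
Step i=1: Q has 1 at row 1, column 1; remove that cell from P, ejecting 5. So w(1) = 5. P is now [].

So w = 5 2 3 1 4.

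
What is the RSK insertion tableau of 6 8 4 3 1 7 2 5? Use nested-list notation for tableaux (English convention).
Insert 6: appended to row 1. P = [[6]].
Insert 8: appended to row 1. P = [[6, 8]].
Insert 4: 4 bumps 6 from row 1; 6 starts row 2. P = [[4, 8], [6]].
Insert 3: 3 bumps 4 from row 1; 4 bumps 6 from row 2; 6 starts row 3. P = [[3, 8], [4], [6]].
Insert 1: 1 bumps 3 from row 1; 3 bumps 4 from row 2; 4 bumps 6 from row 3; 6 starts row 4. P = [[1, 8], [3], [4], [6]].
Insert 7: 7 bumps 8 from row 1; 8 appends to row 2. P = [[1, 7], [3, 8], [4], [6]].
Insert 2: 2 bumps 7 from row 1; 7 bumps 8 from row 2; 8 appends to row 3. P = [[1, 2], [3, 7], [4, 8], [6]].
Insert 5: appended to row 1. P = [[1, 2, 5], [3, 7], [4, 8], [6]].

So P = [[1, 2, 5], [3, 7], [4, 8], [6]].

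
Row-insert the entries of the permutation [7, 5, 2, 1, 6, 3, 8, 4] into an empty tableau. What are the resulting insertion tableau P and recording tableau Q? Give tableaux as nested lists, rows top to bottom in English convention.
P = [[1, 3, 4], [2, 6, 8], [5], [7]], Q = [[1, 5, 7], [2, 6, 8], [3], [4]]

Insert each entry of the permutation into P by Schensted row insertion, recording in Q the position of each new cell.

Insert 7: appended to row 1. P = [[7]], Q = [[1]].
Insert 5: 5 bumps 7 from row 1; 7 starts row 2. P = [[5], [7]], Q = [[1], [2]].
Insert 2: 2 bumps 5 from row 1; 5 bumps 7 from row 2; 7 starts row 3. P = [[2], [5], [7]], Q = [[1], [2], [3]].
Insert 1: 1 bumps 2 from row 1; 2 bumps 5 from row 2; 5 bumps 7 from row 3; 7 starts row 4. P = [[1], [2], [5], [7]], Q = [[1], [2], [3], [4]].
Insert 6: appended to row 1. P = [[1, 6], [2], [5], [7]], Q = [[1, 5], [2], [3], [4]].
Insert 3: 3 bumps 6 from row 1; 6 appends to row 2. P = [[1, 3], [2, 6], [5], [7]], Q = [[1, 5], [2, 6], [3], [4]].
Insert 8: appended to row 1. P = [[1, 3, 8], [2, 6], [5], [7]], Q = [[1, 5, 7], [2, 6], [3], [4]].
Insert 4: 4 bumps 8 from row 1; 8 appends to row 2. P = [[1, 3, 4], [2, 6, 8], [5], [7]], Q = [[1, 5, 7], [2, 6, 8], [3], [4]].

So P = [[1, 3, 4], [2, 6, 8], [5], [7]], Q = [[1, 5, 7], [2, 6, 8], [3], [4]].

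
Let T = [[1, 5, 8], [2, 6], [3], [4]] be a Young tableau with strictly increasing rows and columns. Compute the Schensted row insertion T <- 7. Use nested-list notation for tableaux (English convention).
In row 1, 7 replaces 8 (the leftmost entry greater than 7); 8 is bumped to row 2. 8 is appended to row 2. The new tableau is [[1, 5, 7], [2, 6, 8], [3], [4]].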